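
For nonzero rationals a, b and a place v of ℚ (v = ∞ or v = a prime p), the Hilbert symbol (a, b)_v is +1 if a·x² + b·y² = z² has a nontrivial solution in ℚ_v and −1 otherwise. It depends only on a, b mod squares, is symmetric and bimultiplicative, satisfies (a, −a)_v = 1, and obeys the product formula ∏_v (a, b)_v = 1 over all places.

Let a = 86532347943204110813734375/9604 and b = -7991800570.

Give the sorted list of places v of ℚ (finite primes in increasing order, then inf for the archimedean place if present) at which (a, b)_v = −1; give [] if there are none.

[2, 23, 29, 37, 47, 53]

(a, b) ≡ (8671, -7991800570) mod (ℚ^×)²; places V = {2, 5, 7, 13, 23, 29, 37, 47, 53, ∞}.
(a,b)_2: α=-2, β=1; u≡7, v≡3 (mod 8); ε(u)ε(v)=1·1, αω(v)=-2·1, βω(u)=1·0; sum ≡ 1  ⇒  -1.
(a,b)_23: α=3, u≡13; β=1, v≡12 (mod 23); (13|23)=+1, (12|23)=+1; sign (−1)^1·+1^1·+1^3 = -1.
(a,b)_∞: sgn(8671)=+, sgn(-7991800570)=−, so +1.
(a,b)_13: α=3, u≡10; β=1, v≡3 (mod 13); (10|13)=+1, (3|13)=+1; sign (−1)^0·+1^1·+1^3 = +1.
(a,b)_47: α=2, u≡38; β=1, v≡29 (mod 47); (38|47)=-1, (29|47)=-1; sign (−1)^0·-1^1·-1^2 = -1.
(a,b)_53: α=2, u≡33; β=1, v≡20 (mod 53); (33|53)=-1, (20|53)=-1; sign (−1)^0·-1^1·-1^2 = -1.
(a,b)_5: α=6, u≡1; β=1, v≡1 (mod 5); (1|5)=+1, (1|5)=+1; sign (−1)^0·+1^1·+1^6 = +1.
(a,b)_37: α=2, u≡20; β=1, v≡31 (mod 37); (20|37)=-1, (31|37)=-1; sign (−1)^0·-1^1·-1^2 = -1.
(a,b)_29: α=3, u≡25; β=1, v≡14 (mod 29); (25|29)=+1, (14|29)=-1; sign (−1)^0·+1^1·-1^3 = -1.
(a,b)_7: α=-4, u≡6; β=0, v≡2 (mod 7); (6|7)=-1, (2|7)=+1; sign (−1)^0·-1^0·+1^-4 = +1.
Ram(8671, -7991800570) = {2, 23, 29, 37, 47, 53}; no ℚ_2-point on the conic.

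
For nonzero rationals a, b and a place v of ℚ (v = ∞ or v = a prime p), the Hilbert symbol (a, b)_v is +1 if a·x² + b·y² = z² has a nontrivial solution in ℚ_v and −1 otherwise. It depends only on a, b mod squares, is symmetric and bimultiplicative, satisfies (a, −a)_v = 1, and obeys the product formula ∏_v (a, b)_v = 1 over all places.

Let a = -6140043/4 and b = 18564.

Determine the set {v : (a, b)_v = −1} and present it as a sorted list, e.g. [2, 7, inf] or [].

[7, 17]

Mod squares: a ≡ -1547, b ≡ 4641. Check v ∈ {∞, 2, 3, 7, 13, 17}.
v=13: a=13^1·(≡11), b=13^1·(≡11) mod 13; (11|13)=-1, (11|13)=-1; (−1)^{1·1·6}·(-1)^1·(-1)^1 = +1.
v=7: a=7^3·(≡3), b=7^1·(≡6) mod 7; (3|7)=-1, (6|7)=-1; (−1)^{3·1·3}·(-1)^1·(-1)^3 = -1.
v=2: v_2(a)=-2, v_2(b)=2; units ≡ 5, 1 (mod 8); ε·ε+αω+βω = 0·0+-2·0+2·1 ≡ 0  ⇒  (a,b)_2 = +1.
v=3: a=3^4·(≡1), b=3^1·(≡2) mod 3; (1|3)=+1, (2|3)=-1; (−1)^{4·1·1}·(+1)^1·(-1)^4 = +1.
v=17: a=17^1·(≡5), b=17^1·(≡4) mod 17; (5|17)=-1, (4|17)=+1; (−1)^{1·1·8}·(-1)^1·(+1)^1 = -1.
v=∞: -1547 < 0 and 4641 > 0  ⇒  (a,b)_∞ = +1.
Ram(-1547, 4641) = {7, 17}; no ℚ_7-point on the conic.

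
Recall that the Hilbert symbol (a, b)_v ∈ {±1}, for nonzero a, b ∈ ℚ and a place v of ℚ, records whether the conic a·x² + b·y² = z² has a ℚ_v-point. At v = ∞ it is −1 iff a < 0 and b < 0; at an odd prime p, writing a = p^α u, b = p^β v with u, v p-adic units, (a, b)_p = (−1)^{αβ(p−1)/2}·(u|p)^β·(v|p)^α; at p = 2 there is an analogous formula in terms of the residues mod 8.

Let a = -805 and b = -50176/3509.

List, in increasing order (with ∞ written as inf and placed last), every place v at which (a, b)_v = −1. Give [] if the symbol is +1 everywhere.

Mod squares: a ≡ -805, b ≡ -29. Check v ∈ {∞, 2, 5, 7, 11, 23, 29}.
v=2: v_2(a)=0, v_2(b)=10; units ≡ 3, 3 (mod 8); ε·ε+αω+βω = 1·1+0·1+10·1 ≡ 1  ⇒  (a,b)_2 = -1.
v=7: a=7^1·(≡4), b=7^2·(≡6) mod 7; (4|7)=+1, (6|7)=-1; (−1)^{1·2·3}·(+1)^2·(-1)^1 = -1.
v=23: a=23^1·(≡11), b=23^0·(≡22) mod 23; (11|23)=-1, (22|23)=-1; (−1)^{1·0·11}·(-1)^0·(-1)^1 = -1.
v=11: a=11^0·(≡9), b=11^-2·(≡4) mod 11; (9|11)=+1, (4|11)=+1; (−1)^{0·-2·5}·(+1)^-2·(+1)^0 = +1.
v=29: a=29^0·(≡7), b=29^-1·(≡22) mod 29; (7|29)=+1, (22|29)=+1; (−1)^{0·-1·14}·(+1)^-1·(+1)^0 = +1.
v=5: a=5^1·(≡4), b=5^0·(≡1) mod 5; (4|5)=+1, (1|5)=+1; (−1)^{1·0·2}·(+1)^0·(+1)^1 = +1.
v=∞: -805 < 0 and -29 < 0  ⇒  (a,b)_∞ = -1.
Ram(-805, -29) = {2, 7, 23, ∞}; no ℚ_2-point on the conic.

[2, 7, 23, inf]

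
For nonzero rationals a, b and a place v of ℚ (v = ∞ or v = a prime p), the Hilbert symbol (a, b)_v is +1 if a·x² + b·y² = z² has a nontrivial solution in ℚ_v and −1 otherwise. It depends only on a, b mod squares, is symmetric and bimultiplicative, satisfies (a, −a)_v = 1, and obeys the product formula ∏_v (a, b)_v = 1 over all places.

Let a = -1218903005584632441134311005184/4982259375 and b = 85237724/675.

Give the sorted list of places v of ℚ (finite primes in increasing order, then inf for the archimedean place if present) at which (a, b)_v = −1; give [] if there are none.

[5, 17, 19, 29, 31, 41]

Mod squares: a ≡ -4107382665, b ≡ 528333. Check v ∈ {∞, 2, 3, 5, 11, 13, 17, 19, 23, 29, 31, 41}.
v=29: a=29^1·(≡18), b=29^0·(≡14) mod 29; (18|29)=-1, (14|29)=-1; (−1)^{1·0·14}·(-1)^0·(-1)^1 = -1.
v=13: a=13^6·(≡12), b=13^1·(≡10) mod 13; (12|13)=+1, (10|13)=+1; (−1)^{6·1·6}·(+1)^1·(+1)^6 = +1.
v=31: a=31^3·(≡13), b=31^1·(≡27) mod 31; (13|31)=-1, (27|31)=-1; (−1)^{3·1·15}·(-1)^1·(-1)^3 = -1.
v=19: a=19^1·(≡10), b=19^1·(≡3) mod 19; (10|19)=-1, (3|19)=-1; (−1)^{1·1·9}·(-1)^1·(-1)^1 = -1.
v=5: a=5^-5·(≡2), b=5^-2·(≡2) mod 5; (2|5)=-1, (2|5)=-1; (−1)^{-5·-2·2}·(-1)^-2·(-1)^-5 = -1.
v=11: a=11^6·(≡7), b=11^2·(≡1) mod 11; (7|11)=-1, (1|11)=+1; (−1)^{6·2·5}·(-1)^2·(+1)^6 = +1.
v=23: a=23^3·(≡4), b=23^1·(≡17) mod 23; (4|23)=+1, (17|23)=-1; (−1)^{3·1·11}·(+1)^1·(-1)^3 = +1.
v=17: a=17^1·(≡2), b=17^0·(≡11) mod 17; (2|17)=+1, (11|17)=-1; (−1)^{1·0·8}·(+1)^0·(-1)^1 = -1.
v=∞: -4107382665 < 0 and 528333 > 0  ⇒  (a,b)_∞ = +1.
v=2: v_2(a)=10, v_2(b)=2; units ≡ 7, 5 (mod 8); ε·ε+αω+βω = 1·0+10·1+2·0 ≡ 0  ⇒  (a,b)_2 = +1.
v=41: a=41^1·(≡40), b=41^0·(≡17) mod 41; (40|41)=+1, (17|41)=-1; (−1)^{1·0·20}·(+1)^0·(-1)^1 = -1.
v=3: a=3^-13·(≡1), b=3^-3·(≡2) mod 3; (1|3)=+1, (2|3)=-1; (−1)^{-13·-3·1}·(+1)^-3·(-1)^-13 = +1.
|Ram(-4107382665, 528333)| = 6, even; anisotropic at {5, 17, 19, 29, 31, 41}.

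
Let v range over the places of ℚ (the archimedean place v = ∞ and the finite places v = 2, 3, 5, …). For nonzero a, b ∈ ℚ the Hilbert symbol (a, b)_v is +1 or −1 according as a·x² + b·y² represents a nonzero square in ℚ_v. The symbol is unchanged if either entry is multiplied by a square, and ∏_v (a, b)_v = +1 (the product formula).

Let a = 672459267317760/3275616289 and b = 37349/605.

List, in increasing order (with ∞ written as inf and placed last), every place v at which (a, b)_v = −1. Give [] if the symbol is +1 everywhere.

[5, 13]

(a, b) ≡ (2210, 1105) mod (ℚ^×)²; places V = {2, 3, 5, 11, 13, 17, 43, ∞}.
(a,b)_43: α=-2, u≡10; β=0, v≡37 (mod 43); (10|43)=+1, (37|43)=-1; sign (−1)^0·+1^0·-1^-2 = +1.
(a,b)_13: α=5, u≡4; β=3, v≡8 (mod 13); (4|13)=+1, (8|13)=-1; sign (−1)^0·+1^3·-1^5 = -1.
(a,b)_2: α=13, β=0; u≡1, v≡1 (mod 8); ε(u)ε(v)=0·0, αω(v)=13·0, βω(u)=0·0; sum ≡ 0  ⇒  +1.
(a,b)_11: α=-6, u≡10; β=-2, v≡3 (mod 11); (10|11)=-1, (3|11)=+1; sign (−1)^0·-1^-2·+1^-6 = +1.
(a,b)_3: α=2, u≡2; β=0, v≡1 (mod 3); (2|3)=-1, (1|3)=+1; sign (−1)^0·-1^0·+1^2 = +1.
(a,b)_17: α=3, u≡10; β=1, v≡14 (mod 17); (10|17)=-1, (14|17)=-1; sign (−1)^0·-1^1·-1^3 = +1.
(a,b)_∞: sgn(2210)=+, sgn(1105)=+, so +1.
(a,b)_5: α=1, u≡3; β=-1, v≡4 (mod 5); (3|5)=-1, (4|5)=+1; sign (−1)^0·-1^-1·+1^1 = -1.
Ram(2210, 1105) = {5, 13}; no ℚ_5-point on the conic.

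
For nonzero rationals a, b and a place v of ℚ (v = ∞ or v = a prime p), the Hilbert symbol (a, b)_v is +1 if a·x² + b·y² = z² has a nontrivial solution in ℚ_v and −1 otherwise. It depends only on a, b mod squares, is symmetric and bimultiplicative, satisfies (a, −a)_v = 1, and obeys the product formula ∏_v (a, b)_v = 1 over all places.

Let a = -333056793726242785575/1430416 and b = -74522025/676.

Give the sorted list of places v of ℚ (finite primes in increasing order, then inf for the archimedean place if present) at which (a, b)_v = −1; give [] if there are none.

[29, inf]

Mod squares: a ≡ -87, b ≡ -4089. Check v ∈ {∞, 2, 3, 5, 13, 23, 29, 47}.
v=∞: -87 < 0 and -4089 < 0  ⇒  (a,b)_∞ = -1.
v=23: a=23^-2·(≡22), b=23^0·(≡5) mod 23; (22|23)=-1, (5|23)=-1; (−1)^{-2·0·11}·(-1)^0·(-1)^-2 = +1.
v=3: a=3^23·(≡1), b=3^7·(≡2) mod 3; (1|3)=+1, (2|3)=-1; (−1)^{23·7·1}·(+1)^7·(-1)^23 = +1.
v=2: v_2(a)=-4, v_2(b)=-2; units ≡ 1, 7 (mod 8); ε·ε+αω+βω = 0·1+-4·0+-2·0 ≡ 0  ⇒  (a,b)_2 = +1.
v=13: a=13^-2·(≡1), b=13^-2·(≡5) mod 13; (1|13)=+1, (5|13)=-1; (−1)^{-2·-2·6}·(+1)^-2·(-1)^-2 = +1.
v=47: a=47^4·(≡25), b=47^1·(≡14) mod 47; (25|47)=+1, (14|47)=+1; (−1)^{4·1·23}·(+1)^1·(+1)^4 = +1.
v=29: a=29^1·(≡11), b=29^1·(≡9) mod 29; (11|29)=-1, (9|29)=+1; (−1)^{1·1·14}·(-1)^1·(+1)^1 = -1.
v=5: a=5^2·(≡2), b=5^2·(≡4) mod 5; (2|5)=-1, (4|5)=+1; (−1)^{2·2·2}·(-1)^2·(+1)^2 = +1.
(-87, -4089 / ℚ) ramifies at {29, ∞}: a division algebra.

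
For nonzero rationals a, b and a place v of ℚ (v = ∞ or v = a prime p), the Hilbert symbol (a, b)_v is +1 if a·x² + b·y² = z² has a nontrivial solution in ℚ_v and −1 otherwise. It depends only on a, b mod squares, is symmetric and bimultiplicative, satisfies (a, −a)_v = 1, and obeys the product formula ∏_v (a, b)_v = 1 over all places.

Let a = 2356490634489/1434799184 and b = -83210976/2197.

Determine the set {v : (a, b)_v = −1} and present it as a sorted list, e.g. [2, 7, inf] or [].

Mod squares: a ≡ 442221, b ≡ -92742. Check v ∈ {∞, 2, 3, 7, 13, 17, 23, 29, 31, 41}.
v=29: a=29^1·(≡1), b=29^1·(≡12) mod 29; (1|29)=+1, (12|29)=-1; (−1)^{1·1·14}·(+1)^1·(-1)^1 = -1.
v=17: a=17^-1·(≡7), b=17^0·(≡3) mod 17; (7|17)=-1, (3|17)=-1; (−1)^{-1·0·8}·(-1)^0·(-1)^-1 = -1.
v=∞: 442221 > 0 and -92742 < 0  ⇒  (a,b)_∞ = +1.
v=3: a=3^7·(≡2), b=3^7·(≡1) mod 3; (2|3)=-1, (1|3)=+1; (−1)^{7·7·1}·(-1)^7·(+1)^7 = +1.
v=23: a=23^1·(≡22), b=23^0·(≡22) mod 23; (22|23)=-1, (22|23)=-1; (−1)^{1·0·11}·(-1)^0·(-1)^1 = -1.
v=13: a=13^-3·(≡1), b=13^-3·(≡9) mod 13; (1|13)=+1, (9|13)=+1; (−1)^{-3·-3·6}·(+1)^-3·(+1)^-3 = +1.
v=41: a=41^2·(≡33), b=41^1·(≡19) mod 41; (33|41)=+1, (19|41)=-1; (−1)^{2·1·20}·(+1)^1·(-1)^2 = +1.
v=7: a=7^-4·(≡5), b=7^0·(≡2) mod 7; (5|7)=-1, (2|7)=+1; (−1)^{-4·0·3}·(-1)^0·(+1)^-4 = +1.
v=2: v_2(a)=-4, v_2(b)=5; units ≡ 5, 5 (mod 8); ε·ε+αω+βω = 0·0+-4·1+5·1 ≡ 1  ⇒  (a,b)_2 = -1.
v=31: a=31^2·(≡27), b=31^0·(≡8) mod 31; (27|31)=-1, (8|31)=+1; (−1)^{2·0·15}·(-1)^0·(+1)^2 = +1.
(442221, -92742 / ℚ) ramifies at {2, 17, 23, 29}: a division algebra.

[2, 17, 23, 29]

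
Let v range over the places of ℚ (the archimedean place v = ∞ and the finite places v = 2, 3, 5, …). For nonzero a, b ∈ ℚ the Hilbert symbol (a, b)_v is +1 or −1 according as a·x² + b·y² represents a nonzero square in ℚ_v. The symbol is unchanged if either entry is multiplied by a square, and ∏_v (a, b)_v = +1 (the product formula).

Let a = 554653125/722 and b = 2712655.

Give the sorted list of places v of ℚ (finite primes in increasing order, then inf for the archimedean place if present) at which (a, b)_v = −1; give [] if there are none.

Mod squares: a ≡ 197210, b ≡ 2712655. Check v ∈ {∞, 2, 3, 5, 11, 13, 19, 31, 37, 41, 43}.
v=37: a=37^1·(≡2), b=37^1·(≡18) mod 37; (2|37)=-1, (18|37)=-1; (−1)^{1·1·18}·(-1)^1·(-1)^1 = +1.
v=41: a=41^1·(≡7), b=41^0·(≡13) mod 41; (7|41)=-1, (13|41)=-1; (−1)^{1·0·20}·(-1)^0·(-1)^1 = -1.
v=2: v_2(a)=-1, v_2(b)=0; units ≡ 5, 7 (mod 8); ε·ε+αω+βω = 0·1+-1·0+0·1 ≡ 0  ⇒  (a,b)_2 = +1.
v=13: a=13^1·(≡4), b=13^0·(≡10) mod 13; (4|13)=+1, (10|13)=+1; (−1)^{1·0·6}·(+1)^0·(+1)^1 = +1.
v=11: a=11^0·(≡10), b=11^1·(≡7) mod 11; (10|11)=-1, (7|11)=-1; (−1)^{0·1·5}·(-1)^1·(-1)^0 = -1.
v=∞: 197210 > 0 and 2712655 > 0  ⇒  (a,b)_∞ = +1.
v=31: a=31^0·(≡1), b=31^1·(≡23) mod 31; (1|31)=+1, (23|31)=-1; (−1)^{0·1·15}·(+1)^1·(-1)^0 = +1.
v=19: a=19^-2·(≡7), b=19^0·(≡6) mod 19; (7|19)=+1, (6|19)=+1; (−1)^{-2·0·9}·(+1)^0·(+1)^-2 = +1.
v=43: a=43^0·(≡34), b=43^1·(≡4) mod 43; (34|43)=-1, (4|43)=+1; (−1)^{0·1·21}·(-1)^1·(+1)^0 = -1.
v=3: a=3^2·(≡2), b=3^0·(≡1) mod 3; (2|3)=-1, (1|3)=+1; (−1)^{2·0·1}·(-1)^0·(+1)^2 = +1.
v=5: a=5^5·(≡2), b=5^1·(≡1) mod 5; (2|5)=-1, (1|5)=+1; (−1)^{5·1·2}·(-1)^1·(+1)^5 = -1.
(197210, 2712655 / ℚ) ramifies at {5, 11, 41, 43}: a division algebra.

[5, 11, 41, 43]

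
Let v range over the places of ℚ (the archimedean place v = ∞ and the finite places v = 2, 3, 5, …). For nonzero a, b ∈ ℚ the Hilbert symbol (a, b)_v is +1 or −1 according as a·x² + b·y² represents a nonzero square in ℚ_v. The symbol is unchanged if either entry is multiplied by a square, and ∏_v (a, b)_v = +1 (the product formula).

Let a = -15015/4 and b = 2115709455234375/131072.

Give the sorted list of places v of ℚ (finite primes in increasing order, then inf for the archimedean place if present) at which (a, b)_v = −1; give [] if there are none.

[3, 5, 11, 13]

(a, b) ≡ (-15015, 30030) mod (ℚ^×)²; places V = {2, 3, 5, 7, 11, 13, ∞}.
(a,b)_11: α=1, u≡8; β=3, v≡6 (mod 11); (8|11)=-1, (6|11)=-1; sign (−1)^1·-1^3·-1^1 = -1.
(a,b)_2: α=-2, β=-17; u≡1, v≡7 (mod 8); ε(u)ε(v)=0·1, αω(v)=-2·0, βω(u)=-17·0; sum ≡ 0  ⇒  +1.
(a,b)_13: α=1, u≡7; β=3, v≡3 (mod 13); (7|13)=-1, (3|13)=+1; sign (−1)^0·-1^3·+1^1 = -1.
(a,b)_5: α=1, u≡3; β=7, v≡1 (mod 5); (3|5)=-1, (1|5)=+1; sign (−1)^0·-1^7·+1^1 = -1.
(a,b)_∞: sgn(-15015)=−, sgn(30030)=+, so +1.
(a,b)_3: α=1, u≡2; β=3, v≡2 (mod 3); (2|3)=-1, (2|3)=-1; sign (−1)^1·-1^3·-1^1 = -1.
(a,b)_7: α=1, u≡1; β=3, v≡3 (mod 7); (1|7)=+1, (3|7)=-1; sign (−1)^1·+1^3·-1^1 = +1.
Ram(-15015, 30030) = {3, 5, 11, 13}; no ℚ_3-point on the conic.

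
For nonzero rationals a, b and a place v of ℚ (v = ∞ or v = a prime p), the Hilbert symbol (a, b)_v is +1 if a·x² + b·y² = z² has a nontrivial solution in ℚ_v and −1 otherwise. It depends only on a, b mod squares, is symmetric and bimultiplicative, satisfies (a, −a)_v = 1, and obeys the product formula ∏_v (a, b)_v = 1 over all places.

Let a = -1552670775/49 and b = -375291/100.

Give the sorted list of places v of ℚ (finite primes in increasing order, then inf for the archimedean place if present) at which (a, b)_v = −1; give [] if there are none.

[23, 37, 53, inf]

(a, b) ≡ (-766751, -851) mod (ℚ^×)²; places V = {2, 3, 5, 7, 17, 23, 37, 53, ∞}.
(a,b)_5: α=2, u≡1; β=-2, v≡1 (mod 5); (1|5)=+1, (1|5)=+1; sign (−1)^0·+1^-2·+1^2 = +1.
(a,b)_23: α=1, u≡12; β=1, v≡16 (mod 23); (12|23)=+1, (16|23)=+1; sign (−1)^1·+1^1·+1^1 = -1.
(a,b)_37: α=1, u≡21; β=1, v≡24 (mod 37); (21|37)=+1, (24|37)=-1; sign (−1)^0·+1^1·-1^1 = -1.
(a,b)_7: α=-2, u≡2; β=2, v≡3 (mod 7); (2|7)=+1, (3|7)=-1; sign (−1)^0·+1^2·-1^-2 = +1.
(a,b)_17: α=1, u≡2; β=0, v≡8 (mod 17); (2|17)=+1, (8|17)=+1; sign (−1)^0·+1^0·+1^1 = +1.
(a,b)_2: α=0, β=-2; u≡1, v≡5 (mod 8); ε(u)ε(v)=0·0, αω(v)=0·1, βω(u)=-2·0; sum ≡ 0  ⇒  +1.
(a,b)_∞: sgn(-766751)=−, sgn(-851)=−, so -1.
(a,b)_3: α=4, u≡1; β=2, v≡1 (mod 3); (1|3)=+1, (1|3)=+1; sign (−1)^0·+1^2·+1^4 = +1.
(a,b)_53: α=1, u≡21; β=0, v≡35 (mod 53); (21|53)=-1, (35|53)=-1; sign (−1)^0·-1^0·-1^1 = -1.
(-766751, -851 / ℚ) ramifies at {23, 37, 53, ∞}: a division algebra.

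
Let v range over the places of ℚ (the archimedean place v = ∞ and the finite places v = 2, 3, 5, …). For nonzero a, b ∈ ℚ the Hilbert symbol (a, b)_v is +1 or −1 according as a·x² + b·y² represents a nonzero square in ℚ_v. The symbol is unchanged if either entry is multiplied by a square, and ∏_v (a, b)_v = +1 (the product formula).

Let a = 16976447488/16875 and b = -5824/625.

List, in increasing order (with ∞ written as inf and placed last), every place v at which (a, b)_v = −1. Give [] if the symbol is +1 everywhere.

[2, 3, 7, 11]

Mod squares: a ≡ 6006, b ≡ -91. Check v ∈ {∞, 2, 3, 5, 7, 11, 13}.
v=5: a=5^-4·(≡4), b=5^-4·(≡1) mod 5; (4|5)=+1, (1|5)=+1; (−1)^{-4·-4·2}·(+1)^-4·(+1)^-4 = +1.
v=∞: 6006 > 0 and -91 < 0  ⇒  (a,b)_∞ = +1.
v=11: a=11^1·(≡10), b=11^0·(≡8) mod 11; (10|11)=-1, (8|11)=-1; (−1)^{1·0·5}·(-1)^0·(-1)^1 = -1.
v=3: a=3^-3·(≡1), b=3^0·(≡2) mod 3; (1|3)=+1, (2|3)=-1; (−1)^{-3·0·1}·(+1)^0·(-1)^-3 = -1.
v=7: a=7^3·(≡1), b=7^1·(≡4) mod 7; (1|7)=+1, (4|7)=+1; (−1)^{3·1·3}·(+1)^1·(+1)^3 = -1.
v=13: a=13^3·(≡8), b=13^1·(≡7) mod 13; (8|13)=-1, (7|13)=-1; (−1)^{3·1·6}·(-1)^1·(-1)^3 = +1.
v=2: v_2(a)=11, v_2(b)=6; units ≡ 3, 5 (mod 8); ε·ε+αω+βω = 1·0+11·1+6·1 ≡ 1  ⇒  (a,b)_2 = -1.
(6006, -91 / ℚ) ramifies at {2, 3, 7, 11}: a division algebra.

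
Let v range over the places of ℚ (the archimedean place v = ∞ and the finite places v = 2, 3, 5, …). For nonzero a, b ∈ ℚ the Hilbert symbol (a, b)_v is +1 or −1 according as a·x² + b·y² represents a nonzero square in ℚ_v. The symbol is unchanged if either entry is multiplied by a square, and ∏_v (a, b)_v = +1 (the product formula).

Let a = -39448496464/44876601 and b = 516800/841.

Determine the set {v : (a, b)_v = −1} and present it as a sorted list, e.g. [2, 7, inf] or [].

[2, 47]

(a, b) ≡ (-15181, 323) mod (ℚ^×)²; places V = {2, 3, 5, 7, 11, 13, 17, 19, 29, 31, 47, ∞}.
(a,b)_29: α=-2, u≡14; β=-2, v≡20 (mod 29); (14|29)=-1, (20|29)=+1; sign (−1)^0·-1^-2·+1^-2 = +1.
(a,b)_∞: sgn(-15181)=−, sgn(323)=+, so +1.
(a,b)_2: α=4, β=6; u≡3, v≡3 (mod 8); ε(u)ε(v)=1·1, αω(v)=4·1, βω(u)=6·1; sum ≡ 1  ⇒  -1.
(a,b)_19: α=1, u≡15; β=1, v≡6 (mod 19); (15|19)=-1, (6|19)=+1; sign (−1)^1·-1^1·+1^1 = +1.
(a,b)_31: α=2, u≡7; β=0, v≡23 (mod 31); (7|31)=+1, (23|31)=-1; sign (−1)^0·+1^0·-1^2 = +1.
(a,b)_3: α=-2, u≡2; β=0, v≡2 (mod 3); (2|3)=-1, (2|3)=-1; sign (−1)^0·-1^0·-1^-2 = +1.
(a,b)_47: α=1, u≡37; β=0, v≡40 (mod 47); (37|47)=+1, (40|47)=-1; sign (−1)^0·+1^0·-1^1 = -1.
(a,b)_17: α=1, u≡4; β=1, v≡9 (mod 17); (4|17)=+1, (9|17)=+1; sign (−1)^0·+1^1·+1^1 = +1.
(a,b)_7: α=-2, u≡2; β=0, v≡4 (mod 7); (2|7)=+1, (4|7)=+1; sign (−1)^0·+1^0·+1^-2 = +1.
(a,b)_11: α=-2, u≡6; β=0, v≡4 (mod 11); (6|11)=-1, (4|11)=+1; sign (−1)^0·-1^0·+1^-2 = +1.
(a,b)_5: α=0, u≡1; β=2, v≡2 (mod 5); (1|5)=+1, (2|5)=-1; sign (−1)^0·+1^2·-1^0 = +1.
(a,b)_13: α=2, u≡10; β=0, v≡7 (mod 13); (10|13)=+1, (7|13)=-1; sign (−1)^0·+1^0·-1^2 = +1.
(-15181, 323 / ℚ) ramifies at {2, 47}: a division algebra.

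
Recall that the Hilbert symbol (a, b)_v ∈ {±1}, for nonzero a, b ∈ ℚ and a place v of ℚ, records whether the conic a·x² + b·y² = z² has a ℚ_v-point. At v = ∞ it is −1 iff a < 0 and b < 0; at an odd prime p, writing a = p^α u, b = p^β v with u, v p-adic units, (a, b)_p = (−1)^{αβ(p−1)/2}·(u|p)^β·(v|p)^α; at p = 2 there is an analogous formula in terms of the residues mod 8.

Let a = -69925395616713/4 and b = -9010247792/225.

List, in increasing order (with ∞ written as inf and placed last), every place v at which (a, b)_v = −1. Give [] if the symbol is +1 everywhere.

Mod squares: a ≡ -17, b ≡ -39767. Check v ∈ {∞, 2, 3, 5, 7, 13, 17, 19, 23}.
v=13: a=13^2·(≡10), b=13^1·(≡1) mod 13; (10|13)=+1, (1|13)=+1; (−1)^{2·1·6}·(+1)^1·(+1)^2 = +1.
v=7: a=7^2·(≡1), b=7^3·(≡5) mod 7; (1|7)=+1, (5|7)=-1; (−1)^{2·3·3}·(+1)^3·(-1)^2 = +1.
v=17: a=17^3·(≡15), b=17^2·(≡15) mod 17; (15|17)=+1, (15|17)=+1; (−1)^{3·2·8}·(+1)^2·(+1)^3 = +1.
v=19: a=19^2·(≡10), b=19^1·(≡1) mod 19; (10|19)=-1, (1|19)=+1; (−1)^{2·1·9}·(-1)^1·(+1)^2 = -1.
v=23: a=23^2·(≡2), b=23^1·(≡7) mod 23; (2|23)=+1, (7|23)=-1; (−1)^{2·1·11}·(+1)^1·(-1)^2 = +1.
v=∞: -17 < 0 and -39767 < 0  ⇒  (a,b)_∞ = -1.
v=2: v_2(a)=-2, v_2(b)=4; units ≡ 7, 1 (mod 8); ε·ε+αω+βω = 1·0+-2·0+4·0 ≡ 0  ⇒  (a,b)_2 = +1.
v=3: a=3^2·(≡1), b=3^-2·(≡1) mod 3; (1|3)=+1, (1|3)=+1; (−1)^{2·-2·1}·(+1)^-2·(+1)^2 = +1.
v=5: a=5^0·(≡3), b=5^-2·(≡2) mod 5; (3|5)=-1, (2|5)=-1; (−1)^{0·-2·2}·(-1)^-2·(-1)^0 = +1.
Ram(-17, -39767) = {19, ∞}; no ℚ_19-point on the conic.

[19, inf]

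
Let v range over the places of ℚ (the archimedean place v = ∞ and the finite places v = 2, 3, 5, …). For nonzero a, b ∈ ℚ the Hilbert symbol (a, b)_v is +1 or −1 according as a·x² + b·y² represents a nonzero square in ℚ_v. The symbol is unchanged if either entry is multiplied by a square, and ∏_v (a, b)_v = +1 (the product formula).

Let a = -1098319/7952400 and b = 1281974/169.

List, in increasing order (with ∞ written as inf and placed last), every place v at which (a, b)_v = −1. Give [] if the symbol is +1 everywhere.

(a, b) ≡ (-391, 1334) mod (ℚ^×)²; places V = {2, 3, 5, 13, 17, 23, 29, 31, 47, 53, ∞}.
(a,b)_3: α=-2, u≡2; β=0, v≡2 (mod 3); (2|3)=-1, (2|3)=-1; sign (−1)^0·-1^0·-1^-2 = +1.
(a,b)_13: α=0, u≡12; β=-2, v≡5 (mod 13); (12|13)=+1, (5|13)=-1; sign (−1)^0·+1^-2·-1^0 = +1.
(a,b)_29: α=0, u≡26; β=1, v≡27 (mod 29); (26|29)=-1, (27|29)=-1; sign (−1)^0·-1^1·-1^0 = -1.
(a,b)_31: α=0, u≡11; β=2, v≡20 (mod 31); (11|31)=-1, (20|31)=+1; sign (−1)^0·-1^2·+1^0 = +1.
(a,b)_17: α=1, u≡11; β=0, v≡13 (mod 17); (11|17)=-1, (13|17)=+1; sign (−1)^0·-1^0·+1^1 = +1.
(a,b)_47: α=-2, u≡21; β=0, v≡37 (mod 47); (21|47)=+1, (37|47)=+1; sign (−1)^0·+1^0·+1^-2 = +1.
(a,b)_2: α=-4, β=1; u≡1, v≡3 (mod 8); ε(u)ε(v)=0·1, αω(v)=-4·1, βω(u)=1·0; sum ≡ 0  ⇒  +1.
(a,b)_∞: sgn(-391)=−, sgn(1334)=+, so +1.
(a,b)_5: α=-2, u≡1; β=0, v≡1 (mod 5); (1|5)=+1, (1|5)=+1; sign (−1)^0·+1^0·+1^-2 = +1.
(a,b)_53: α=2, u≡34; β=0, v≡1 (mod 53); (34|53)=-1, (1|53)=+1; sign (−1)^0·-1^0·+1^2 = +1.
(a,b)_23: α=1, u≡13; β=1, v≡4 (mod 23); (13|23)=+1, (4|23)=+1; sign (−1)^1·+1^1·+1^1 = -1.
|Ram(-391, 1334)| = 2, even; anisotropic at {23, 29}.

[23, 29]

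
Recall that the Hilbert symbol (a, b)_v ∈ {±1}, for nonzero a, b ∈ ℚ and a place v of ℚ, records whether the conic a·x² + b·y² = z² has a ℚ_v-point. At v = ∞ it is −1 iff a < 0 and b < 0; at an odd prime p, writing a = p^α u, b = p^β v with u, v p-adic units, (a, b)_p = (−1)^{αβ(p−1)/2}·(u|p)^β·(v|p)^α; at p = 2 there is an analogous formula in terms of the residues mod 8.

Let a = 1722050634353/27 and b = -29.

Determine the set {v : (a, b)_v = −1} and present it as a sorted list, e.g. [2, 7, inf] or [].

Mod squares: a ≡ 125364651, b ≡ -29. Check v ∈ {∞, 2, 3, 7, 23, 29, 31, 43, 47}.
v=23: a=23^1·(≡22), b=23^0·(≡17) mod 23; (22|23)=-1, (17|23)=-1; (−1)^{1·0·11}·(-1)^0·(-1)^1 = -1.
v=31: a=31^1·(≡8), b=31^0·(≡2) mod 31; (8|31)=+1, (2|31)=+1; (−1)^{1·0·15}·(+1)^0·(+1)^1 = +1.
v=47: a=47^1·(≡6), b=47^0·(≡18) mod 47; (6|47)=+1, (18|47)=+1; (−1)^{1·0·23}·(+1)^0·(+1)^1 = +1.
v=3: a=3^-3·(≡2), b=3^0·(≡1) mod 3; (2|3)=-1, (1|3)=+1; (−1)^{-3·0·1}·(-1)^0·(+1)^-3 = +1.
v=43: a=43^1·(≡1), b=43^0·(≡14) mod 43; (1|43)=+1, (14|43)=+1; (−1)^{1·0·21}·(+1)^0·(+1)^1 = +1.
v=2: v_2(a)=0, v_2(b)=0; units ≡ 3, 3 (mod 8); ε·ε+αω+βω = 1·1+0·1+0·1 ≡ 1  ⇒  (a,b)_2 = -1.
v=∞: 125364651 > 0 and -29 < 0  ⇒  (a,b)_∞ = +1.
v=7: a=7^2·(≡5), b=7^0·(≡6) mod 7; (5|7)=-1, (6|7)=-1; (−1)^{2·0·3}·(-1)^0·(-1)^2 = +1.
v=29: a=29^3·(≡22), b=29^1·(≡28) mod 29; (22|29)=+1, (28|29)=+1; (−1)^{3·1·14}·(+1)^1·(+1)^3 = +1.
(125364651, -29 / ℚ) ramifies at {2, 23}: a division algebra.

[2, 23]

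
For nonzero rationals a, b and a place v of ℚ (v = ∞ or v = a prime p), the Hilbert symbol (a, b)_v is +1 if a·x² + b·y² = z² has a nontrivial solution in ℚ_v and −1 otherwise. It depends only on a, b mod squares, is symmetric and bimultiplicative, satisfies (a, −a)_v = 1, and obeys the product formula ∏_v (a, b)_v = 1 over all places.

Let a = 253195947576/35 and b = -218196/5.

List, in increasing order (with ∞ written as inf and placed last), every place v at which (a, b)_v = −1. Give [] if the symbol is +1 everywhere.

Mod squares: a ≡ 10010, b ≡ -30305. Check v ∈ {∞, 2, 3, 5, 7, 11, 13, 19, 29}.
v=5: a=5^-1·(≡3), b=5^-1·(≡4) mod 5; (3|5)=-1, (4|5)=+1; (−1)^{-1·-1·2}·(-1)^-1·(+1)^-1 = -1.
v=19: a=19^2·(≡4), b=19^1·(≡6) mod 19; (4|19)=+1, (6|19)=+1; (−1)^{2·1·9}·(+1)^1·(+1)^2 = +1.
v=2: v_2(a)=3, v_2(b)=2; units ≡ 5, 7 (mod 8); ε·ε+αω+βω = 0·1+3·0+2·1 ≡ 0  ⇒  (a,b)_2 = +1.
v=13: a=13^1·(≡9), b=13^0·(≡7) mod 13; (9|13)=+1, (7|13)=-1; (−1)^{1·0·6}·(+1)^0·(-1)^1 = -1.
v=11: a=11^1·(≡2), b=11^1·(≡6) mod 11; (2|11)=-1, (6|11)=-1; (−1)^{1·1·5}·(-1)^1·(-1)^1 = -1.
v=29: a=29^2·(≡16), b=29^1·(≡9) mod 29; (16|29)=+1, (9|29)=+1; (−1)^{2·1·14}·(+1)^1·(+1)^2 = +1.
v=∞: 10010 > 0 and -30305 < 0  ⇒  (a,b)_∞ = +1.
v=7: a=7^-1·(≡1), b=7^0·(≡3) mod 7; (1|7)=+1, (3|7)=-1; (−1)^{-1·0·3}·(+1)^0·(-1)^-1 = -1.
v=3: a=3^6·(≡2), b=3^2·(≡1) mod 3; (2|3)=-1, (1|3)=+1; (−1)^{6·2·1}·(-1)^2·(+1)^6 = +1.
|Ram(10010, -30305)| = 4, even; anisotropic at {5, 7, 11, 13}.

[5, 7, 11, 13]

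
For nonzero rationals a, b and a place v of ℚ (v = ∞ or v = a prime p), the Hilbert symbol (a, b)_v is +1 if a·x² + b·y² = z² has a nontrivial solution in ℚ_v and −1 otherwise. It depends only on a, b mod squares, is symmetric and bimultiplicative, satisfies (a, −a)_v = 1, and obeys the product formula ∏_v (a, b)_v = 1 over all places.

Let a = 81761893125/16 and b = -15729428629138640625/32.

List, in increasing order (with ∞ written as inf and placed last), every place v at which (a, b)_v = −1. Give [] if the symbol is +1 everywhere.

[2, 3]

Mod squares: a ≡ 3741, b ≡ -34. Check v ∈ {∞, 2, 3, 5, 11, 17, 29, 43}.
v=43: a=43^1·(≡9), b=43^2·(≡35) mod 43; (9|43)=+1, (35|43)=+1; (−1)^{1·2·21}·(+1)^2·(+1)^1 = +1.
v=29: a=29^1·(≡22), b=29^2·(≡16) mod 29; (22|29)=+1, (16|29)=+1; (−1)^{1·2·14}·(+1)^2·(+1)^1 = +1.
v=2: v_2(a)=-4, v_2(b)=-5; units ≡ 5, 7 (mod 8); ε·ε+αω+βω = 0·1+-4·0+-5·1 ≡ 1  ⇒  (a,b)_2 = -1.
v=11: a=11^2·(≡1), b=11^4·(≡2) mod 11; (1|11)=+1, (2|11)=-1; (−1)^{2·4·5}·(+1)^4·(-1)^2 = +1.
v=3: a=3^1·(≡2), b=3^2·(≡2) mod 3; (2|3)=-1, (2|3)=-1; (−1)^{1·2·1}·(-1)^2·(-1)^1 = -1.
v=17: a=17^2·(≡8), b=17^3·(≡4) mod 17; (8|17)=+1, (4|17)=+1; (−1)^{2·3·8}·(+1)^3·(+1)^2 = +1.
v=∞: 3741 > 0 and -34 < 0  ⇒  (a,b)_∞ = +1.
v=5: a=5^4·(≡4), b=5^6·(≡1) mod 5; (4|5)=+1, (1|5)=+1; (−1)^{4·6·2}·(+1)^6·(+1)^4 = +1.
|Ram(3741, -34)| = 2, even; anisotropic at {2, 3}.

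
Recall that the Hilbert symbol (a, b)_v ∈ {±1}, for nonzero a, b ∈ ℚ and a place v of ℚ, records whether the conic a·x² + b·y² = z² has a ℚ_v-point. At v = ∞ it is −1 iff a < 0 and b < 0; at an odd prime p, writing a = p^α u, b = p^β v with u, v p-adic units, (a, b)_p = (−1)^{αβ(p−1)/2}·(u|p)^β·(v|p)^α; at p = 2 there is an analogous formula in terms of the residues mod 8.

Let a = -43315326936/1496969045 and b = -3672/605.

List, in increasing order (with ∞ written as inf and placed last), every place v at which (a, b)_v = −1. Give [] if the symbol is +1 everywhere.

(a, b) ≡ (-30, -510) mod (ℚ^×)²; places V = {2, 3, 5, 7, 11, 13, 17, ∞}.
(a,b)_3: α=3, u≡2; β=3, v≡1 (mod 3); (2|3)=-1, (1|3)=+1; sign (−1)^1·-1^3·+1^3 = +1.
(a,b)_17: α=4, u≡8; β=1, v≡9 (mod 17); (8|17)=+1, (9|17)=+1; sign (−1)^0·+1^1·+1^4 = +1.
(a,b)_13: α=-2, u≡10; β=0, v≡1 (mod 13); (10|13)=+1, (1|13)=+1; sign (−1)^0·+1^0·+1^-2 = +1.
(a,b)_∞: sgn(-30)=−, sgn(-510)=−, so -1.
(a,b)_2: α=3, β=3; u≡1, v≡1 (mod 8); ε(u)ε(v)=0·0, αω(v)=3·0, βω(u)=3·0; sum ≡ 0  ⇒  +1.
(a,b)_7: α=4, u≡5; β=0, v≡1 (mod 7); (5|7)=-1, (1|7)=+1; sign (−1)^0·-1^0·+1^4 = +1.
(a,b)_11: α=-6, u≡1; β=-2, v≡7 (mod 11); (1|11)=+1, (7|11)=-1; sign (−1)^0·+1^-2·-1^-6 = +1.
(a,b)_5: α=-1, u≡1; β=-1, v≡3 (mod 5); (1|5)=+1, (3|5)=-1; sign (−1)^0·+1^-1·-1^-1 = -1.
|Ram(-30, -510)| = 2, even; anisotropic at {5, ∞}.

[5, inf]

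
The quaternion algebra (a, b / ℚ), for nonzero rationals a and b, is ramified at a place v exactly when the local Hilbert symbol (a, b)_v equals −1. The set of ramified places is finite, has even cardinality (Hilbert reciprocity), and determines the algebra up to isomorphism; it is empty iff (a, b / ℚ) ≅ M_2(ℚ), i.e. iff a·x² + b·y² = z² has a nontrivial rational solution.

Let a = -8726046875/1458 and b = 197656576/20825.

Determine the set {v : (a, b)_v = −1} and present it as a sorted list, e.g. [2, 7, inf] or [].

(a, b) ≡ (-3094, 12818) mod (ℚ^×)²; places V = {2, 3, 5, 7, 13, 17, 19, 29, ∞}.
(a,b)_3: α=-6, u≡2; β=0, v≡2 (mod 3); (2|3)=-1, (2|3)=-1; sign (−1)^0·-1^0·-1^-6 = +1.
(a,b)_13: α=1, u≡10; β=1, v≡6 (mod 13); (10|13)=+1, (6|13)=-1; sign (−1)^0·+1^1·-1^1 = -1.
(a,b)_∞: sgn(-3094)=−, sgn(12818)=+, so +1.
(a,b)_19: α=2, u≡15; β=0, v≡13 (mod 19); (15|19)=-1, (13|19)=-1; sign (−1)^0·-1^0·-1^2 = +1.
(a,b)_29: α=0, u≡25; β=1, v≡16 (mod 29); (25|29)=+1, (16|29)=+1; sign (−1)^0·+1^1·+1^0 = +1.
(a,b)_17: α=1, u≡12; β=-1, v≡7 (mod 17); (12|17)=-1, (7|17)=-1; sign (−1)^0·-1^-1·-1^1 = +1.
(a,b)_5: α=6, u≡1; β=-2, v≡2 (mod 5); (1|5)=+1, (2|5)=-1; sign (−1)^0·+1^-2·-1^6 = +1.
(a,b)_7: α=1, u≡6; β=-2, v≡1 (mod 7); (6|7)=-1, (1|7)=+1; sign (−1)^0·-1^-2·+1^1 = +1.
(a,b)_2: α=-1, β=19; u≡5, v≡1 (mod 8); ε(u)ε(v)=0·0, αω(v)=-1·0, βω(u)=19·1; sum ≡ 1  ⇒  -1.
Ram(-3094, 12818) = {2, 13}; no ℚ_2-point on the conic.

[2, 13]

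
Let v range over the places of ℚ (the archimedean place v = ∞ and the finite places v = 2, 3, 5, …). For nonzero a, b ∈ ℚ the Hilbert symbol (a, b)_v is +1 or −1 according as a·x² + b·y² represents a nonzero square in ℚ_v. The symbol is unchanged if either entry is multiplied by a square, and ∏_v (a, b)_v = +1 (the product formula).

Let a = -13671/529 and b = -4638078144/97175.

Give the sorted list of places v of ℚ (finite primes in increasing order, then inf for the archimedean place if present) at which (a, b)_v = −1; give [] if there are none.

[23, inf]

Mod squares: a ≡ -31, b ≡ -437. Check v ∈ {∞, 2, 3, 5, 7, 13, 19, 23, 31}.
v=2: v_2(a)=0, v_2(b)=6; units ≡ 1, 3 (mod 8); ε·ε+αω+βω = 0·1+0·1+6·0 ≡ 0  ⇒  (a,b)_2 = +1.
v=13: a=13^0·(≡2), b=13^-2·(≡5) mod 13; (2|13)=-1, (5|13)=-1; (−1)^{0·-2·6}·(-1)^-2·(-1)^0 = +1.
v=7: a=7^2·(≡2), b=7^2·(≡2) mod 7; (2|7)=+1, (2|7)=+1; (−1)^{2·2·3}·(+1)^2·(+1)^2 = +1.
v=19: a=19^0·(≡16), b=19^1·(≡15) mod 19; (16|19)=+1, (15|19)=-1; (−1)^{0·1·9}·(+1)^1·(-1)^0 = +1.
v=5: a=5^0·(≡1), b=5^-2·(≡3) mod 5; (1|5)=+1, (3|5)=-1; (−1)^{0·-2·2}·(+1)^-2·(-1)^0 = +1.
v=3: a=3^2·(≡2), b=3^4·(≡1) mod 3; (2|3)=-1, (1|3)=+1; (−1)^{2·4·1}·(-1)^4·(+1)^2 = +1.
v=∞: -31 < 0 and -437 < 0  ⇒  (a,b)_∞ = -1.
v=31: a=31^1·(≡12), b=31^2·(≡10) mod 31; (12|31)=-1, (10|31)=+1; (−1)^{1·2·15}·(-1)^2·(+1)^1 = +1.
v=23: a=23^-2·(≡14), b=23^-1·(≡18) mod 23; (14|23)=-1, (18|23)=+1; (−1)^{-2·-1·11}·(-1)^-1·(+1)^-2 = -1.
(-31, -437 / ℚ) ramifies at {23, ∞}: a division algebra.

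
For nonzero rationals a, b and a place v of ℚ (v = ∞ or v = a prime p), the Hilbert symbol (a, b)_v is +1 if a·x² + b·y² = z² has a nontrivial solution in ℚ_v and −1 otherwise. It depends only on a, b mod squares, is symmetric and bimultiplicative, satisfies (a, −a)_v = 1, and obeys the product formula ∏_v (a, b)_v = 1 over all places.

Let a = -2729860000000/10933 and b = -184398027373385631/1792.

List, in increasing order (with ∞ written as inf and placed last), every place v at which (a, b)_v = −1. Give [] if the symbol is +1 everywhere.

[2, 5, 7, 13, 31, inf]

(a, b) ≡ (-8872045, -83657) mod (ℚ^×)²; places V = {2, 3, 5, 7, 13, 17, 19, 29, 31, 37, ∞}.
(a,b)_3: α=0, u≡2; β=6, v≡1 (mod 3); (2|3)=-1, (1|3)=+1; sign (−1)^0·-1^6·+1^0 = +1.
(a,b)_19: α=0, u≡16; β=5, v≡7 (mod 19); (16|19)=+1, (7|19)=+1; sign (−1)^0·+1^5·+1^0 = +1.
(a,b)_37: α=1, u≡4; β=1, v≡7 (mod 37); (4|37)=+1, (7|37)=+1; sign (−1)^0·+1^1·+1^1 = +1.
(a,b)_2: α=8, β=-8; u≡3, v≡7 (mod 8); ε(u)ε(v)=1·1, αω(v)=8·0, βω(u)=-8·1; sum ≡ 1  ⇒  -1.
(a,b)_29: α=-2, u≡15; β=0, v≡26 (mod 29); (15|29)=-1, (26|29)=-1; sign (−1)^0·-1^0·-1^-2 = +1.
(a,b)_17: α=1, u≡9; β=1, v≡13 (mod 17); (9|17)=+1, (13|17)=+1; sign (−1)^0·+1^1·+1^1 = +1.
(a,b)_∞: sgn(-8872045)=−, sgn(-83657)=−, so -1.
(a,b)_31: α=1, u≡4; β=2, v≡6 (mod 31); (4|31)=+1, (6|31)=-1; sign (−1)^0·+1^2·-1^1 = -1.
(a,b)_13: α=-1, u≡4; β=2, v≡8 (mod 13); (4|13)=+1, (8|13)=-1; sign (−1)^0·+1^2·-1^-1 = -1.
(a,b)_7: α=1, u≡3; β=-1, v≡5 (mod 7); (3|7)=-1, (5|7)=-1; sign (−1)^1·-1^-1·-1^1 = -1.
(a,b)_5: α=7, u≡4; β=0, v≡2 (mod 5); (4|5)=+1, (2|5)=-1; sign (−1)^0·+1^0·-1^7 = -1.
Ram(-8872045, -83657) = {2, 5, 7, 13, 31, ∞}; no ℚ_2-point on the conic.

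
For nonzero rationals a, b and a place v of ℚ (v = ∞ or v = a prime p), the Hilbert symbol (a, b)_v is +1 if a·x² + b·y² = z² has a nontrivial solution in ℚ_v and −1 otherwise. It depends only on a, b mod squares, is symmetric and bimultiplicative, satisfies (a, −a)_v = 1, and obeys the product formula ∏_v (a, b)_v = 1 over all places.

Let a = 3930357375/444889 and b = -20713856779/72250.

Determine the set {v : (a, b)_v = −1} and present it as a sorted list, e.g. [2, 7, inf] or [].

Mod squares: a ≡ 356495, b ≡ -712990. Check v ∈ {∞, 2, 3, 5, 7, 11, 17, 23, 29, 37, 41, 47}.
v=2: v_2(a)=0, v_2(b)=-1; units ≡ 7, 1 (mod 8); ε·ε+αω+βω = 1·0+0·0+-1·0 ≡ 0  ⇒  (a,b)_2 = +1.
v=29: a=29^-2·(≡11), b=29^0·(≡20) mod 29; (11|29)=-1, (20|29)=+1; (−1)^{-2·0·14}·(-1)^0·(+1)^-2 = +1.
v=23: a=23^-2·(≡4), b=23^0·(≡11) mod 23; (4|23)=+1, (11|23)=-1; (−1)^{-2·0·11}·(+1)^0·(-1)^-2 = +1.
v=11: a=11^0·(≡2), b=11^2·(≡10) mod 11; (2|11)=-1, (10|11)=-1; (−1)^{0·2·5}·(-1)^2·(-1)^0 = +1.
v=41: a=41^1·(≡6), b=41^1·(≡26) mod 41; (6|41)=-1, (26|41)=-1; (−1)^{1·1·20}·(-1)^1·(-1)^1 = +1.
v=37: a=37^1·(≡22), b=37^1·(≡16) mod 37; (22|37)=-1, (16|37)=+1; (−1)^{1·1·18}·(-1)^1·(+1)^1 = -1.
v=17: a=17^0·(≡6), b=17^-2·(≡5) mod 17; (6|17)=-1, (5|17)=-1; (−1)^{0·-2·8}·(-1)^-2·(-1)^0 = +1.
v=47: a=47^1·(≡6), b=47^1·(≡39) mod 47; (6|47)=+1, (39|47)=-1; (−1)^{1·1·23}·(+1)^1·(-1)^1 = +1.
v=∞: 356495 > 0 and -712990 < 0  ⇒  (a,b)_∞ = +1.
v=7: a=7^2·(≡5), b=7^4·(≡2) mod 7; (5|7)=-1, (2|7)=+1; (−1)^{2·4·3}·(-1)^4·(+1)^2 = +1.
v=5: a=5^3·(≡1), b=5^-3·(≡2) mod 5; (1|5)=+1, (2|5)=-1; (−1)^{3·-3·2}·(+1)^-3·(-1)^3 = -1.
v=3: a=3^2·(≡2), b=3^0·(≡2) mod 3; (2|3)=-1, (2|3)=-1; (−1)^{2·0·1}·(-1)^0·(-1)^2 = +1.
Ram(356495, -712990) = {5, 37}; no ℚ_5-point on the conic.

[5, 37]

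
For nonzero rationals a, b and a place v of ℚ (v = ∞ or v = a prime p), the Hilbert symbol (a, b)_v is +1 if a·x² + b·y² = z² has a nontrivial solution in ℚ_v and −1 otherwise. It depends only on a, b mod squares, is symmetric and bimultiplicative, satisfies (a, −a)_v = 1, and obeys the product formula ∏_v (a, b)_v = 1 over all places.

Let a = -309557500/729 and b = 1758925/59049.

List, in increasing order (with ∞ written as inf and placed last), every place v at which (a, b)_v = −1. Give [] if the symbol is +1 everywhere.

(a, b) ≡ (-7, 133) mod (ℚ^×)²; places V = {2, 3, 5, 7, 19, 23, ∞}.
(a,b)_19: α=2, u≡12; β=1, v≡4 (mod 19); (12|19)=-1, (4|19)=+1; sign (−1)^0·-1^1·+1^2 = -1.
(a,b)_3: α=-6, u≡2; β=-10, v≡1 (mod 3); (2|3)=-1, (1|3)=+1; sign (−1)^0·-1^-10·+1^-6 = +1.
(a,b)_2: α=2, β=0; u≡1, v≡5 (mod 8); ε(u)ε(v)=0·0, αω(v)=2·1, βω(u)=0·0; sum ≡ 0  ⇒  +1.
(a,b)_5: α=4, u≡2; β=2, v≡3 (mod 5); (2|5)=-1, (3|5)=-1; sign (−1)^0·-1^2·-1^4 = +1.
(a,b)_7: α=3, u≡3; β=1, v≡6 (mod 7); (3|7)=-1, (6|7)=-1; sign (−1)^1·-1^1·-1^3 = -1.
(a,b)_∞: sgn(-7)=−, sgn(133)=+, so +1.
(a,b)_23: α=0, u≡9; β=2, v≡16 (mod 23); (9|23)=+1, (16|23)=+1; sign (−1)^0·+1^2·+1^0 = +1.
(-7, 133 / ℚ) ramifies at {7, 19}: a division algebra.

[7, 19]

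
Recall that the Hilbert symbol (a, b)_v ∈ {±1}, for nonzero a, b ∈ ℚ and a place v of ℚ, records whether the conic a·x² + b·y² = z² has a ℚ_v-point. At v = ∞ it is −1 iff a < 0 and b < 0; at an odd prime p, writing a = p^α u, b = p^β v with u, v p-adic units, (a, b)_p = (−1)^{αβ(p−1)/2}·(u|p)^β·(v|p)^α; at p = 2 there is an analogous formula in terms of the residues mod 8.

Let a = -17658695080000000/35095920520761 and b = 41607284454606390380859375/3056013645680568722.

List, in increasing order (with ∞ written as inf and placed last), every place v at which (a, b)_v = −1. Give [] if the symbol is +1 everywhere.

[3, 5, 29, 41]

(a, b) ≡ (-154570, 222) mod (ℚ^×)²; places V = {2, 3, 5, 13, 19, 23, 29, 37, 41, 53, ∞}.
(a,b)_2: α=9, β=-1; u≡3, v≡7 (mod 8); ε(u)ε(v)=1·1, αω(v)=9·0, βω(u)=-1·1; sum ≡ 0  ⇒  +1.
(a,b)_29: α=1, u≡7; β=2, v≡27 (mod 29); (7|29)=+1, (27|29)=-1; sign (−1)^0·+1^2·-1^1 = -1.
(a,b)_37: α=-2, u≡33; β=1, v≡24 (mod 37); (33|37)=+1, (24|37)=-1; sign (−1)^0·+1^1·-1^-2 = +1.
(a,b)_19: α=-2, u≡14; β=-4, v≡8 (mod 19); (14|19)=-1, (8|19)=-1; sign (−1)^0·-1^-4·-1^-2 = +1.
(a,b)_41: α=1, u≡9; β=2, v≡19 (mod 41); (9|41)=+1, (19|41)=-1; sign (−1)^0·+1^2·-1^1 = -1.
(a,b)_53: α=-4, u≡50; β=-6, v≡11 (mod 53); (50|53)=-1, (11|53)=+1; sign (−1)^0·-1^-6·+1^-4 = +1.
(a,b)_23: α=0, u≡1; β=-2, v≡17 (mod 23); (1|23)=+1, (17|23)=-1; sign (−1)^0·+1^-2·-1^0 = +1.
(a,b)_13: α=5, u≡8; β=6, v≡12 (mod 13); (8|13)=-1, (12|13)=+1; sign (−1)^0·-1^6·+1^5 = +1.
(a,b)_5: α=7, u≡1; β=14, v≡3 (mod 5); (1|5)=+1, (3|5)=-1; sign (−1)^0·+1^14·-1^7 = -1.
(a,b)_3: α=-2, u≡2; β=3, v≡2 (mod 3); (2|3)=-1, (2|3)=-1; sign (−1)^0·-1^3·-1^-2 = -1.
(a,b)_∞: sgn(-154570)=−, sgn(222)=+, so +1.
|Ram(-154570, 222)| = 4, even; anisotropic at {3, 5, 29, 41}.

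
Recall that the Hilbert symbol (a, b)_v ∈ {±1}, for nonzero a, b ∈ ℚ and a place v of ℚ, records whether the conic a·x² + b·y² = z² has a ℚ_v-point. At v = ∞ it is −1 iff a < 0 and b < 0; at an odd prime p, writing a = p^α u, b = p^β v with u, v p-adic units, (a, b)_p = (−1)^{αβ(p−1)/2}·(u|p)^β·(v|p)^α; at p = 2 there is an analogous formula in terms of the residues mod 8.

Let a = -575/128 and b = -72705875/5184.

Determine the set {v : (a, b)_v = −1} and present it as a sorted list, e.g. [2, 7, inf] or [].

[2, inf]

(a, b) ≡ (-46, -24035) mod (ℚ^×)²; places V = {2, 3, 5, 11, 19, 23, ∞}.
(a,b)_5: α=2, u≡4; β=3, v≡2 (mod 5); (4|5)=+1, (2|5)=-1; sign (−1)^0·+1^3·-1^2 = +1.
(a,b)_3: α=0, u≡2; β=-4, v≡1 (mod 3); (2|3)=-1, (1|3)=+1; sign (−1)^0·-1^-4·+1^0 = +1.
(a,b)_23: α=1, u≡14; β=1, v≡2 (mod 23); (14|23)=-1, (2|23)=+1; sign (−1)^1·-1^1·+1^1 = +1.
(a,b)_2: α=-7, β=-6; u≡1, v≡5 (mod 8); ε(u)ε(v)=0·0, αω(v)=-7·1, βω(u)=-6·0; sum ≡ 1  ⇒  -1.
(a,b)_19: α=0, u≡1; β=1, v≡2 (mod 19); (1|19)=+1, (2|19)=-1; sign (−1)^0·+1^1·-1^0 = +1.
(a,b)_11: α=0, u≡9; β=3, v≡4 (mod 11); (9|11)=+1, (4|11)=+1; sign (−1)^0·+1^3·+1^0 = +1.
(a,b)_∞: sgn(-46)=−, sgn(-24035)=−, so -1.
|Ram(-46, -24035)| = 2, even; anisotropic at {2, ∞}.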